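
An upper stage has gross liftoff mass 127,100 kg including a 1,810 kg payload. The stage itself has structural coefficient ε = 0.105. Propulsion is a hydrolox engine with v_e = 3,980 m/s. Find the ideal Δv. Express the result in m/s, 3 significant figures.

Δv ≈ 8510 m/s

Stage wet mass = m₀ − payload = 127,100 − 1,810 = 125,290 kg.
Stage dry mass = ε × stage wet mass = 0.105 × 125,290 = 13,155.5 kg.
Burnout mass m_f = stage dry + payload = 13,155.5 + 1,810 = 14,965.5 kg.
Δv = v_e · ln(127,100/14,965.5) = 3980.0 × ln(8.493) = 3980.0 × 2.1392 ≈ 8514 m/s.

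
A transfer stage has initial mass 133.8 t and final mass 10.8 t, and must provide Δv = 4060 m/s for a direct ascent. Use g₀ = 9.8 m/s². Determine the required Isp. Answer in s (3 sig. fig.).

Isp ≈ 165 s

ln(m₀/m_f) = ln(133800/10800) = ln(12.39) = 2.5168.
Using Δv = v_e ln(m₀/m_f): v_e = Δv / ln(m₀/m_f) = 4060 / 2.5168 = 1613.2 m/s.
Isp = v_e / g₀ = 1613.2 / 9.8 = 164.6 s.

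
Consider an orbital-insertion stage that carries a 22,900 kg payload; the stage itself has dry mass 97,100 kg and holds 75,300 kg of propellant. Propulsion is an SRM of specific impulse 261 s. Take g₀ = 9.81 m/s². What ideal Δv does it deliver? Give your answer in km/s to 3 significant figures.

v_e = Isp · g₀ = 261 × 9.81 = 2560.4 m/s.
m₀ = payload + dry + propellant = 22,900 + 97,100 + 75,300 = 195,300 kg.
m_f = payload + dry = 22,900 + 97,100 = 120,000 kg.
Using Δv = v_e ln(m₀/m_f): Δv = v_e · ln(m₀/m_f) = 2560.4 × ln(1.627) = 2560.4 × 0.4870 ≈ 1247.0 m/s.

Δv ≈ 1.25 km/s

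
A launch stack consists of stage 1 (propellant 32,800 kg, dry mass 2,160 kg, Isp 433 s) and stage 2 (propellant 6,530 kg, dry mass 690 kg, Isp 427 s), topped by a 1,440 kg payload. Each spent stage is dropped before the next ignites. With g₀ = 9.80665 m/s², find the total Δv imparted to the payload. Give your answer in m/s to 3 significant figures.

Δv ≈ 11800 m/s

Ignition mass of stage 1 = 32,800+2,160 + 6,530+690 + 1,440 = 43,620 kg.
Stage 1: m₀ = 43,620 kg, m_f = 43,620 − 32,800 = 10,820 kg; Δv = 433×9.80665×ln(4.031) = 4246.3×1.3941 ≈ 5920 m/s.
Stage 2: m₀ = 8,660 kg, m_f = 8,660 − 6,530 = 2,130 kg; Δv = 427×9.80665×ln(4.066) = 4187.4×1.4026 ≈ 5873 m/s.
Total Δv = 5920 + 5873 = 11793 m/s.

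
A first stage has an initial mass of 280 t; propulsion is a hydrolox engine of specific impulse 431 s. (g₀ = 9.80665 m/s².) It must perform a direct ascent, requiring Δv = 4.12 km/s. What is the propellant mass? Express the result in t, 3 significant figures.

propellant mass ≈ 174 t

v_e = Isp · g₀ = 431 × 9.80665 = 4226.7 m/s.
By the Tsiolkovsky rocket equation, m₀/m_f = exp(Δv / v_e) = exp(4120 / 4226.7) = exp(0.9748) = 2.6505.
m_f = 280 / 2.6505 = 105.64 t, so propellant = m₀ − m_f = 280 − 105.64 = 174.36 t.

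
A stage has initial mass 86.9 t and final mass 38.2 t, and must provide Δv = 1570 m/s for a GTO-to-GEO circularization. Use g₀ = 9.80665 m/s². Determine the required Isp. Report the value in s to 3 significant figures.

ln(m₀/m_f) = ln(86900/38200) = ln(2.275) = 0.8219.
From the ideal rocket equation, v_e = Δv / ln(m₀/m_f) = 1570 / 0.8219 = 1910.2 m/s.
Isp = v_e / g₀ = 1910.2 / 9.80665 = 194.8 s.

Isp ≈ 195 s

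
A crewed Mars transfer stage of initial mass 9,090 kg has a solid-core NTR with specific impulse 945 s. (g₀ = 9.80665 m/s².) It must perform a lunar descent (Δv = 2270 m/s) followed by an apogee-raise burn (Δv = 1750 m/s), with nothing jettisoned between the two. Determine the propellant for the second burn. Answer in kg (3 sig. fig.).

v_e = Isp · g₀ = 945 × 9.80665 = 9267.3 m/s.
After the first burn: m = 9090 × exp(−2270/9267.3) = 9090 × 0.78275 = 7,115.2 kg.
After the second burn: m = 7,115.2 × exp(−1750/9267.3) = 7,115.2 × 0.82792 = 5,890.82 kg.
Second-burn propellant = 7,115.2 − 5,890.82 = 1,224.38 kg.

propellant for the second burn ≈ 1220 kg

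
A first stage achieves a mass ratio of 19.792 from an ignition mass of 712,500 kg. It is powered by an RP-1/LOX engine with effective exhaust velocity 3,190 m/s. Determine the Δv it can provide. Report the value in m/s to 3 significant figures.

Δv ≈ 9520 m/s

From the ideal rocket equation, Δv = v_e · ln(19.792) = 3190.0 × 2.9853 ≈ 9523.0 m/s.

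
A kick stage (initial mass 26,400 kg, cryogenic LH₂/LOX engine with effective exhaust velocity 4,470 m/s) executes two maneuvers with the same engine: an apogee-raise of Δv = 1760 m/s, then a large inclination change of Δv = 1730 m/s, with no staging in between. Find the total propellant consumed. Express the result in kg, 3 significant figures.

After the first burn: m = 26400 × exp(−1760/4470.0) = 26400 × 0.67453 = 17,807.6 kg.
After the second burn: m = 17,807.6 × exp(−1730/4470.0) = 17,807.6 × 0.67907 = 12,092.6 kg.
Total propellant = m₀ − m_final = 26400 − 12,092.6 = 14,307.4 kg.

total propellant consumed ≈ 14300 kg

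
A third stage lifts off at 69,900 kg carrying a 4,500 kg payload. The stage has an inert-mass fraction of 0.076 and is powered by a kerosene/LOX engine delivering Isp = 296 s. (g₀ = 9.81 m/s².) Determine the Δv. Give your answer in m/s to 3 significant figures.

Stage wet mass = m₀ − payload = 69,900 − 4,500 = 65,400 kg.
Stage dry mass = ε × stage wet mass = 0.076 × 65,400 = 4,970.4 kg.
Burnout mass m_f = stage dry + payload = 4,970.4 + 4,500 = 9,470.4 kg.
v_e = Isp · g₀ = 296 × 9.81 = 2903.8 m/s.
Δv = v_e · ln(69,900/9,470.4) = 2903.8 × ln(7.381) = 2903.8 × 1.9989 ≈ 5804 m/s.

Δv ≈ 5800 m/s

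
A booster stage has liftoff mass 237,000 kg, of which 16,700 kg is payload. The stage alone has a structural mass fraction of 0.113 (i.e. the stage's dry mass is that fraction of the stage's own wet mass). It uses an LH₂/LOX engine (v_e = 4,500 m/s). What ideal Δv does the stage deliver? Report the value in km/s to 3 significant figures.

Stage wet mass = m₀ − payload = 237,000 − 16,700 = 220,300 kg.
Stage dry mass = ε × stage wet mass = 0.113 × 220,300 = 24,893.9 kg.
Burnout mass m_f = stage dry + payload = 24,893.9 + 16,700 = 41,593.9 kg.
Using Δv = v_e ln(m₀/m_f): Δv = v_e · ln(237,000/41,593.9) = 4500.0 × ln(5.698) = 4500.0 × 1.7401 ≈ 7830 m/s.

Δv ≈ 7.83 km/s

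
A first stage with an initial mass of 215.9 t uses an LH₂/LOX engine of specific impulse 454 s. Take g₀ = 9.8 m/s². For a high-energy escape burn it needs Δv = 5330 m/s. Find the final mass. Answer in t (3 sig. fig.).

final mass ≈ 65.2 t

v_e = Isp · g₀ = 454 × 9.8 = 4449.2 m/s.
By the Tsiolkovsky rocket equation, m₀/m_f = exp(Δv / v_e) = exp(5330 / 4449.2) = exp(1.1980) = 3.3134.
m_f = m₀ / 3.3134 = 215.9 / 3.3134 = 65.1597 t.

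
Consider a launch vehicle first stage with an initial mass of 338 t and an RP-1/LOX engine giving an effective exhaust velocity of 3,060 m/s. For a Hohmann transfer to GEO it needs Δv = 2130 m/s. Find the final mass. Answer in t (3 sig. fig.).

final mass ≈ 169 t

m₀/m_f = exp(Δv / v_e) = exp(2130 / 3060.0) = exp(0.6961) = 2.0059.
m_f = m₀ / 2.0059 = 338 / 2.0059 = 168.503 t.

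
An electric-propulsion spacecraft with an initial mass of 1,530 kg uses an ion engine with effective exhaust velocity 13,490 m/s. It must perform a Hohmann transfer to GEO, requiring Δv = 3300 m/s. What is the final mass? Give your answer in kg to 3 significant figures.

final mass ≈ 1200 kg

m₀/m_f = exp(Δv / v_e) = exp(3300 / 13490.0) = exp(0.2446) = 1.2771.
m_f = m₀ / 1.2771 = 1,530 / 1.2771 = 1,198.03 kg.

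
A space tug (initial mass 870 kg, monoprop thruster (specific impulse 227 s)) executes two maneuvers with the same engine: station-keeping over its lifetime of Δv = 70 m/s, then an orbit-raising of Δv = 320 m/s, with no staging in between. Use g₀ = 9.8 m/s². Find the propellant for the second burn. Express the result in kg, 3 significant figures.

propellant for the second burn ≈ 113 kg

v_e = Isp · g₀ = 227 × 9.8 = 2224.6 m/s.
After the first burn: m = 870 × exp(−70/2224.6) = 870 × 0.96902 = 843.047 kg.
After the second burn: m = 843.047 × exp(−320/2224.6) = 843.047 × 0.86602 = 730.096 kg.
Second-burn propellant = 843.047 − 730.096 = 112.951 kg.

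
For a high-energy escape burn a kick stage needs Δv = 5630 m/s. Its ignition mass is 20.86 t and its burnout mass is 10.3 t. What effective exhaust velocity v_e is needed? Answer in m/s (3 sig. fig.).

v_e ≈ 7980 m/s

ln(m₀/m_f) = ln(20860/10300) = ln(2.025) = 0.7057.
By the Tsiolkovsky rocket equation, v_e = Δv / ln(m₀/m_f) = 5630 / 0.7057 = 7978.0 m/s.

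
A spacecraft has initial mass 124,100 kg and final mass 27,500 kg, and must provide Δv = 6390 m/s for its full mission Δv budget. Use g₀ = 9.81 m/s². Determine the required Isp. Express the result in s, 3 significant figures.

Isp ≈ 432 s

ln(m₀/m_f) = ln(124100/27500) = ln(4.513) = 1.5069.
v_e = Δv / ln(m₀/m_f) = 6390 / 1.5069 = 4240.5 m/s.
Isp = v_e / g₀ = 4240.5 / 9.81 = 432.3 s.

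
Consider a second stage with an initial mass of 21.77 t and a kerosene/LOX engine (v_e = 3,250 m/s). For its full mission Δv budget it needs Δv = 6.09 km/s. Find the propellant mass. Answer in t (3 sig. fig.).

propellant mass ≈ 18.4 t

m₀/m_f = exp(Δv / v_e) = exp(6090 / 3250.0) = exp(1.8738) = 6.5133.
m_f = 21.77 / 6.5133 = 3.34239 t, so propellant = m₀ − m_f = 21.77 − 3.34239 = 18.42761 t.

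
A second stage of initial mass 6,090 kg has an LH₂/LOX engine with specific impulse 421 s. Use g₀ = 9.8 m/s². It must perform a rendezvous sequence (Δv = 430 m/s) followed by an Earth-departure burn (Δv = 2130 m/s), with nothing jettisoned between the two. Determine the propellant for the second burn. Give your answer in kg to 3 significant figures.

v_e = Isp · g₀ = 421 × 9.8 = 4125.8 m/s.
After the first burn: m = 6090 × exp(−430/4125.8) = 6090 × 0.90103 = 5,487.27 kg.
After the second burn: m = 5,487.27 × exp(−2130/4125.8) = 5,487.27 × 0.59675 = 3,274.53 kg.
Second-burn propellant = 5,487.27 − 3,274.53 = 2,212.74 kg.

propellant for the second burn ≈ 2210 kg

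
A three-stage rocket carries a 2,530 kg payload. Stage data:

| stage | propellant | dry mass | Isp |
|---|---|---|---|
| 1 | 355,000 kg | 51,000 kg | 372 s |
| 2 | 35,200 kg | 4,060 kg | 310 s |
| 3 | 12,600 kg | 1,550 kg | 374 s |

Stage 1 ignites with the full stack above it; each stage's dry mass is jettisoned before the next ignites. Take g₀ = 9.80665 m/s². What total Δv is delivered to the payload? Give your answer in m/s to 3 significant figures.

Ignition mass of stage 1 = 355,000+51,000 + 35,200+4,060 + 12,600+1,550 + 2,530 = 461,940 kg.
Stage 1: m₀ = 461,940 kg, m_f = 461,940 − 355,000 = 106,940 kg; Δv = 372×9.80665×ln(4.32) = 3648.1×1.4632 ≈ 5338 m/s.
Stage 2: m₀ = 55,940 kg, m_f = 55,940 − 35,200 = 20,740 kg; Δv = 310×9.80665×ln(2.697) = 3040.1×0.9922 ≈ 3016 m/s.
Stage 3: m₀ = 16,680 kg, m_f = 16,680 − 12,600 = 4,080 kg; Δv = 374×9.80665×ln(4.088) = 3667.7×1.4081 ≈ 5165 m/s.
Total Δv = 5338 + 3016 + 5165 = 13519 m/s.

Δv ≈ 13500 m/s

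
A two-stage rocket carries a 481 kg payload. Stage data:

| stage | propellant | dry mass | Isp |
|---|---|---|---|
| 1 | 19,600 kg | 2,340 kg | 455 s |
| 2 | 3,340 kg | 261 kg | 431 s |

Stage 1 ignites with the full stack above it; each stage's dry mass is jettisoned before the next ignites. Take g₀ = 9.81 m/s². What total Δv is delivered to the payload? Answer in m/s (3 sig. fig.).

Δv ≈ 13500 m/s

Ignition mass of stage 1 = 19,600+2,340 + 3,340+261 + 481 = 26,022 kg.
Stage 1: m₀ = 26,022 kg, m_f = 26,022 − 19,600 = 6,422 kg; Δv = 455×9.81×ln(4.052) = 4463.6×1.3992 ≈ 6245 m/s.
Stage 2: m₀ = 4,082 kg, m_f = 4,082 − 3,340 = 742 kg; Δv = 431×9.81×ln(5.501) = 4228.1×1.7050 ≈ 7209 m/s.
Total Δv = 6245 + 7209 = 13454 m/s.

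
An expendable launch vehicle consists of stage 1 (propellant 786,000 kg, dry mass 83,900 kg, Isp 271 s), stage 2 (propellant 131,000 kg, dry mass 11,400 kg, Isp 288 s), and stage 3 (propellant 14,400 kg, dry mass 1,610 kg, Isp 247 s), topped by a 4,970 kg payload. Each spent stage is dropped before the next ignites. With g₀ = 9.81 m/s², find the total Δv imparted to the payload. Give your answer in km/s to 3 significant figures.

Ignition mass of stage 1 = 786,000+83,900 + 131,000+11,400 + 14,400+1,610 + 4,970 = 1,033,280 kg.
Stage 1: m₀ = 1,033,280 kg, m_f = 1,033,280 − 786,000 = 247,280 kg; Δv = 271×9.81×ln(4.179) = 2658.5×1.4300 ≈ 3802 m/s.
Stage 2: m₀ = 163,380 kg, m_f = 163,380 − 131,000 = 32,380 kg; Δv = 288×9.81×ln(5.046) = 2825.3×1.6185 ≈ 4573 m/s.
Stage 3: m₀ = 20,980 kg, m_f = 20,980 − 14,400 = 6,580 kg; Δv = 247×9.81×ln(3.188) = 2423.1×1.1595 ≈ 2810 m/s.
Total Δv = 3802 + 4573 + 2810 = 11185 m/s.

Δv ≈ 11.2 km/s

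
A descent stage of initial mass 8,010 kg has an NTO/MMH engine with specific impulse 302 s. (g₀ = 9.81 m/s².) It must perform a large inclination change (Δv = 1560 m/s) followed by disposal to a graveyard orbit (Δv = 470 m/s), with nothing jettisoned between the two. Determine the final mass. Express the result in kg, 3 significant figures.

v_e = Isp · g₀ = 302 × 9.81 = 2962.6 m/s.
After the first burn: m = 8010 × exp(−1560/2962.6) = 8010 × 0.59063 = 4,730.95 kg.
After the second burn: m = 4,730.95 × exp(−470/2962.6) = 4,730.95 × 0.85330 = 4,036.92 kg.

final mass ≈ 4040 kg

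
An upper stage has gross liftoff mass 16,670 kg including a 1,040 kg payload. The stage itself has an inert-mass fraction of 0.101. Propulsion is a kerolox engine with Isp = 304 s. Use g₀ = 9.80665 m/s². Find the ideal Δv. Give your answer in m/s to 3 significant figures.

Stage wet mass = m₀ − payload = 16,670 − 1,040 = 15,630 kg.
Stage dry mass = ε × stage wet mass = 0.101 × 15,630 = 1,578.63 kg.
Burnout mass m_f = stage dry + payload = 1,578.63 + 1,040 = 2,618.63 kg.
v_e = Isp · g₀ = 304 × 9.80665 = 2981.2 m/s.
Δv = v_e · ln(16,670/2,618.63) = 2981.2 × ln(6.366) = 2981.2 × 1.8510 ≈ 5518 m/s.

Δv ≈ 5520 m/s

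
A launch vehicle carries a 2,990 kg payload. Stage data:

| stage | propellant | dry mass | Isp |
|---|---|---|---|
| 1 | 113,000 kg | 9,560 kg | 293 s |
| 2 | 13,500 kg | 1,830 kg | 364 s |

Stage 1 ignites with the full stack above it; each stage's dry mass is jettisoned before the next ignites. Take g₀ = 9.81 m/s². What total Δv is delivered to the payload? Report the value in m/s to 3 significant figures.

Δv ≈ 9420 m/s

Ignition mass of stage 1 = 113,000+9,560 + 13,500+1,830 + 2,990 = 140,880 kg.
Stage 1: m₀ = 140,880 kg, m_f = 140,880 − 113,000 = 27,880 kg; Δv = 293×9.81×ln(5.053) = 2874.3×1.6200 ≈ 4656 m/s.
Stage 2: m₀ = 18,320 kg, m_f = 18,320 − 13,500 = 4,820 kg; Δv = 364×9.81×ln(3.801) = 3570.8×1.3352 ≈ 4768 m/s.
Total Δv = 4656 + 4768 = 9424 m/s.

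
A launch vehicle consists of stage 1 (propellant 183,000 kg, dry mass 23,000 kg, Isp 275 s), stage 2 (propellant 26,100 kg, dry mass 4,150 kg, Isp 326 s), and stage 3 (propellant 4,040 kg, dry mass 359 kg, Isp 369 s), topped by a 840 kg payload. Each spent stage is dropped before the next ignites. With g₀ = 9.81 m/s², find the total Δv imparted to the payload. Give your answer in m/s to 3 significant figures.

Ignition mass of stage 1 = 183,000+23,000 + 26,100+4,150 + 4,040+359 + 840 = 241,489 kg.
Stage 1: m₀ = 241,489 kg, m_f = 241,489 − 183,000 = 58,489 kg; Δv = 275×9.81×ln(4.129) = 2697.8×1.4180 ≈ 3825 m/s.
Stage 2: m₀ = 35,489 kg, m_f = 35,489 − 26,100 = 9,389 kg; Δv = 326×9.81×ln(3.78) = 3198.1×1.3297 ≈ 4252 m/s.
Stage 3: m₀ = 5,239 kg, m_f = 5,239 − 4,040 = 1,199 kg; Δv = 369×9.81×ln(4.369) = 3619.9×1.4746 ≈ 5338 m/s.
Total Δv = 3825 + 4252 + 5338 = 13415 m/s.

Δv ≈ 13400 m/s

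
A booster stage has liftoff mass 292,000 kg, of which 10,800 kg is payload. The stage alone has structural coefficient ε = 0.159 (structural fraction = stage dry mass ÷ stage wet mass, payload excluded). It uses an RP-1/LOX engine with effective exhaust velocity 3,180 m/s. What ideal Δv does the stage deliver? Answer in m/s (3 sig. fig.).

Δv ≈ 5280 m/s

Stage wet mass = m₀ − payload = 292,000 − 10,800 = 281,200 kg.
Stage dry mass = ε × stage wet mass = 0.159 × 281,200 = 44,710.8 kg.
Burnout mass m_f = stage dry + payload = 44,710.8 + 10,800 = 55,510.8 kg.
Using Δv = v_e ln(m₀/m_f): Δv = v_e · ln(292,000/55,510.8) = 3180.0 × ln(5.26) = 3180.0 × 1.6602 ≈ 5279 m/s.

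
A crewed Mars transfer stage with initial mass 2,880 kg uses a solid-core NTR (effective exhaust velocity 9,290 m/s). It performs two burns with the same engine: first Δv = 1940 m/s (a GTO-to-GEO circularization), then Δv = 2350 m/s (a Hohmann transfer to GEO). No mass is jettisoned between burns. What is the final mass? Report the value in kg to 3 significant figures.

After the first burn: m = 2880 × exp(−1940/9290.0) = 2880 × 0.81154 = 2,337.24 kg.
After the second burn: m = 2,337.24 × exp(−2350/9290.0) = 2,337.24 × 0.77650 = 1,814.87 kg.

final mass ≈ 1810 kg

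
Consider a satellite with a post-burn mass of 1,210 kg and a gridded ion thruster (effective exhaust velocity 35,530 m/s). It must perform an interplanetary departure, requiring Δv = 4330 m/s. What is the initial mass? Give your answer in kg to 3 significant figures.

initial mass ≈ 1370 kg

m₀/m_f = exp(Δv / v_e) = exp(4330 / 35530.0) = exp(0.1219) = 1.1296.
m₀ = m_f × 1.1296 = 1,210 × 1.1296 = 1,366.82 kg.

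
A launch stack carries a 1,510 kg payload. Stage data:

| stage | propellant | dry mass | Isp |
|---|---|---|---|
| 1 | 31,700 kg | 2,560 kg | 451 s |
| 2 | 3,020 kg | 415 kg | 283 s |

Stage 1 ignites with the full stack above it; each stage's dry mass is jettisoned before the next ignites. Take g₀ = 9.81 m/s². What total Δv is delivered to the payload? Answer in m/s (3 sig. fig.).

Δv ≈ 9930 m/s

Ignition mass of stage 1 = 31,700+2,560 + 3,020+415 + 1,510 = 39,205 kg.
Stage 1: m₀ = 39,205 kg, m_f = 39,205 − 31,700 = 7,505 kg; Δv = 451×9.81×ln(5.224) = 4424.3×1.6532 ≈ 7314 m/s.
Stage 2: m₀ = 4,945 kg, m_f = 4,945 − 3,020 = 1,925 kg; Δv = 283×9.81×ln(2.569) = 2776.2×0.9435 ≈ 2619 m/s.
Total Δv = 7314 + 2619 = 9933 m/s.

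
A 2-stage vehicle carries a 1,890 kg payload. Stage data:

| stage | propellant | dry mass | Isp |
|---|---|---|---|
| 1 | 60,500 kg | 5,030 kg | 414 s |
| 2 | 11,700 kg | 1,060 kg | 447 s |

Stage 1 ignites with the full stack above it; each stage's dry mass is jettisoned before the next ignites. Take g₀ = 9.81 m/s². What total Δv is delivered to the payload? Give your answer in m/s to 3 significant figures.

Δv ≈ 12700 m/s

Ignition mass of stage 1 = 60,500+5,030 + 11,700+1,060 + 1,890 = 80,180 kg.
Stage 1: m₀ = 80,180 kg, m_f = 80,180 − 60,500 = 19,680 kg; Δv = 414×9.81×ln(4.074) = 4061.3×1.4047 ≈ 5705 m/s.
Stage 2: m₀ = 14,650 kg, m_f = 14,650 − 11,700 = 2,950 kg; Δv = 447×9.81×ln(4.966) = 4385.1×1.6026 ≈ 7028 m/s.
Total Δv = 5705 + 7028 = 12733 m/s.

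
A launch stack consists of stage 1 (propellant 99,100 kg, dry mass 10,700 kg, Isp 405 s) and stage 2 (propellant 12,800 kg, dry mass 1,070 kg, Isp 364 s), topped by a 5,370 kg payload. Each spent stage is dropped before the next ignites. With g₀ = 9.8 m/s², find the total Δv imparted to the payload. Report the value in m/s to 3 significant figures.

Δv ≈ 9700 m/s

Ignition mass of stage 1 = 99,100+10,700 + 12,800+1,070 + 5,370 = 129,040 kg.
Stage 1: m₀ = 129,040 kg, m_f = 129,040 − 99,100 = 29,940 kg; Δv = 405×9.8×ln(4.31) = 3969.0×1.4609 ≈ 5798 m/s.
Stage 2: m₀ = 19,240 kg, m_f = 19,240 − 12,800 = 6,440 kg; Δv = 364×9.8×ln(2.988) = 3567.2×1.0945 ≈ 3904 m/s.
Total Δv = 5798 + 3904 = 9702 m/s.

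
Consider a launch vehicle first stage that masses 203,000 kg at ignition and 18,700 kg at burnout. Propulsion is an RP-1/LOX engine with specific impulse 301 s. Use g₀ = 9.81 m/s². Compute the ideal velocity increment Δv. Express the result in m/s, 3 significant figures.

v_e = Isp · g₀ = 301 × 9.81 = 2952.8 m/s.
Δv = v_e · ln(m₀/m_f) = 2952.8 × ln(10.86) = 2952.8 × 2.3847 ≈ 7041.5 m/s.

Δv ≈ 7040 m/s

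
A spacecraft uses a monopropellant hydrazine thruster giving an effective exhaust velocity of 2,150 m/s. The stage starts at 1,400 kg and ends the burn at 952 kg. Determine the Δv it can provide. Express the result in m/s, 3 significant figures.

Δv ≈ 829 m/s

Δv = v_e · ln(m₀/m_f) = 2150.0 × ln(1.471) = 2150.0 × 0.3857 ≈ 829.2 m/s.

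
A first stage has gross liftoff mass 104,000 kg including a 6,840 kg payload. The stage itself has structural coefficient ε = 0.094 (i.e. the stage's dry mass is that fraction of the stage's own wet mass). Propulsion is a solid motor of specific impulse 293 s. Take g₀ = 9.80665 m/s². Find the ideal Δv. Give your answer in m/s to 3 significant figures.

Δv ≈ 5380 m/s

Stage wet mass = m₀ − payload = 104,000 − 6,840 = 97,160 kg.
Stage dry mass = ε × stage wet mass = 0.094 × 97,160 = 9,133.04 kg.
Burnout mass m_f = stage dry + payload = 9,133.04 + 6,840 = 15,973.04 kg.
v_e = Isp · g₀ = 293 × 9.80665 = 2873.3 m/s.
Δv = v_e · ln(104,000/15,973.04) = 2873.3 × ln(6.511) = 2873.3 × 1.8735 ≈ 5383 m/s.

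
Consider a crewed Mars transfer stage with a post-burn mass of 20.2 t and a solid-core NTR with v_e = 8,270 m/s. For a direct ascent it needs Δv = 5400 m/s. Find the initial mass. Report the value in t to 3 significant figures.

Rocket equation: m₀/m_f = exp(Δv / v_e) = exp(5400 / 8270.0) = exp(0.6530) = 1.9212.
m₀ = m_f × 1.9212 = 20.2 × 1.9212 = 38.8082 t.

initial mass ≈ 38.8 t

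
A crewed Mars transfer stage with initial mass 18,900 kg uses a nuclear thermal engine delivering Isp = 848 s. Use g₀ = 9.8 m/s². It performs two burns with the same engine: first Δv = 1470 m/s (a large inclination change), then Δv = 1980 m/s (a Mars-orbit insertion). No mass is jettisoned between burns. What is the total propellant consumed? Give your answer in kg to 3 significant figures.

v_e = Isp · g₀ = 848 × 9.8 = 8310.4 m/s.
After the first burn: m = 18900 × exp(−1470/8310.4) = 18900 × 0.83787 = 15,835.7 kg.
After the second burn: m = 15,835.7 × exp(−1980/8310.4) = 15,835.7 × 0.78800 = 12,478.5 kg.
Total propellant = m₀ − m_final = 18900 − 12,478.5 = 6,421.5 kg.

total propellant consumed ≈ 6420 kg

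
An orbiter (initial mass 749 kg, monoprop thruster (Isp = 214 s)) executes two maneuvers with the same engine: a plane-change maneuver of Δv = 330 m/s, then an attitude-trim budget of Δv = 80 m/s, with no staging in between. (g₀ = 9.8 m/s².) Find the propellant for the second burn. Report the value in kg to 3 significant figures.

propellant for the second burn ≈ 24.0 kg

v_e = Isp · g₀ = 214 × 9.8 = 2097.2 m/s.
After the first burn: m = 749 × exp(−330/2097.2) = 749 × 0.85440 = 639.946 kg.
After the second burn: m = 639.946 × exp(−80/2097.2) = 639.946 × 0.96257 = 615.993 kg.
Second-burn propellant = 639.946 − 615.993 = 23.953 kg.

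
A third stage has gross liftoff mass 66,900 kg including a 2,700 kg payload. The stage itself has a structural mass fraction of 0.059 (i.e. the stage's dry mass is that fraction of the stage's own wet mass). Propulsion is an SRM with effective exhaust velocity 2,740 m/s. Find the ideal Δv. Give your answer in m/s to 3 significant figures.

Stage wet mass = m₀ − payload = 66,900 − 2,700 = 64,200 kg.
Stage dry mass = ε × stage wet mass = 0.059 × 64,200 = 3,787.8 kg.
Burnout mass m_f = stage dry + payload = 3,787.8 + 2,700 = 6,487.8 kg.
By the Tsiolkovsky rocket equation, Δv = v_e · ln(66,900/6,487.8) = 2740.0 × ln(10.31) = 2740.0 × 2.3333 ≈ 6393 m/s.

Δv ≈ 6390 m/s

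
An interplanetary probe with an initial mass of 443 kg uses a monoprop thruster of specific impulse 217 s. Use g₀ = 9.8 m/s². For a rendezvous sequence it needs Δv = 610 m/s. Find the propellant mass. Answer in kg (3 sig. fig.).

propellant mass ≈ 110 kg

v_e = Isp · g₀ = 217 × 9.8 = 2126.6 m/s.
m₀/m_f = exp(Δv / v_e) = exp(610 / 2126.6) = exp(0.2868) = 1.3322.
m_f = 443 / 1.3322 = 332.533 kg, so propellant = m₀ − m_f = 443 − 332.533 = 110.467 kg.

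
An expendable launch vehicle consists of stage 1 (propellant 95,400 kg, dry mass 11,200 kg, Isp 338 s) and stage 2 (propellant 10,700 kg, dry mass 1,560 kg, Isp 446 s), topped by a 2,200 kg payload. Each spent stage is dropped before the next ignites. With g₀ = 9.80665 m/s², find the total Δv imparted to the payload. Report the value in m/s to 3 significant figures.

Δv ≈ 11000 m/s

Ignition mass of stage 1 = 95,400+11,200 + 10,700+1,560 + 2,200 = 121,060 kg.
Stage 1: m₀ = 121,060 kg, m_f = 121,060 − 95,400 = 25,660 kg; Δv = 338×9.80665×ln(4.718) = 3314.6×1.5514 ≈ 5142 m/s.
Stage 2: m₀ = 14,460 kg, m_f = 14,460 − 10,700 = 3,760 kg; Δv = 446×9.80665×ln(3.846) = 4373.8×1.3470 ≈ 5891 m/s.
Total Δv = 5142 + 5891 = 11033 m/s.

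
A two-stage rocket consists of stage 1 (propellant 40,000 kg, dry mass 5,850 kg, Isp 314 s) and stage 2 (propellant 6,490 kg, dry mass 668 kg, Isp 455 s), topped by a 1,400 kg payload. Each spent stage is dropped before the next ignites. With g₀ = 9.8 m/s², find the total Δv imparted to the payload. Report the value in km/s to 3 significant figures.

Ignition mass of stage 1 = 40,000+5,850 + 6,490+668 + 1,400 = 54,408 kg.
Stage 1: m₀ = 54,408 kg, m_f = 54,408 − 40,000 = 14,408 kg; Δv = 314×9.8×ln(3.776) = 3077.2×1.3287 ≈ 4089 m/s.
Stage 2: m₀ = 8,558 kg, m_f = 8,558 − 6,490 = 2,068 kg; Δv = 455×9.8×ln(4.138) = 4459.0×1.4203 ≈ 6333 m/s.
Total Δv = 4089 + 6333 = 10422 m/s.

Δv ≈ 10.4 km/s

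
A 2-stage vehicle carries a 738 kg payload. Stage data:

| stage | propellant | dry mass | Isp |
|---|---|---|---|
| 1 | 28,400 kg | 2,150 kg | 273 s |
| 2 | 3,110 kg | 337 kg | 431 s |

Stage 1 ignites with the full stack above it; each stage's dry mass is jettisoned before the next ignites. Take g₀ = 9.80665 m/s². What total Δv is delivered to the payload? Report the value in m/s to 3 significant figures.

Ignition mass of stage 1 = 28,400+2,150 + 3,110+337 + 738 = 34,735 kg.
Stage 1: m₀ = 34,735 kg, m_f = 34,735 − 28,400 = 6,335 kg; Δv = 273×9.80665×ln(5.483) = 2677.2×1.7017 ≈ 4556 m/s.
Stage 2: m₀ = 4,185 kg, m_f = 4,185 − 3,110 = 1,075 kg; Δv = 431×9.80665×ln(3.893) = 4226.7×1.3592 ≈ 5745 m/s.
Total Δv = 4556 + 5745 = 10301 m/s.

Δv ≈ 10300 m/s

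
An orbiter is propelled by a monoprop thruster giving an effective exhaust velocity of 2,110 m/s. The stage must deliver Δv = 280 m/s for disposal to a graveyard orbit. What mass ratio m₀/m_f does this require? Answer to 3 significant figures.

mass ratio ≈ 1.14

From the ideal rocket equation, m₀/m_f = exp(Δv / v_e) = exp(280 / 2110.0) = exp(0.1327) = 1.1419.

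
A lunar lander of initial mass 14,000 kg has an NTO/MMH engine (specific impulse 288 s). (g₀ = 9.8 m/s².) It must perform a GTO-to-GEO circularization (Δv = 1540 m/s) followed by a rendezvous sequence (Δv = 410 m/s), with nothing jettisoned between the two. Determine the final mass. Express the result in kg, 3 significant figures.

final mass ≈ 7020 kg

v_e = Isp · g₀ = 288 × 9.8 = 2822.4 m/s.
After the first burn: m = 14000 × exp(−1540/2822.4) = 14000 × 0.57947 = 8,112.58 kg.
After the second burn: m = 8,112.58 × exp(−410/2822.4) = 8,112.58 × 0.86479 = 7,015.68 kg.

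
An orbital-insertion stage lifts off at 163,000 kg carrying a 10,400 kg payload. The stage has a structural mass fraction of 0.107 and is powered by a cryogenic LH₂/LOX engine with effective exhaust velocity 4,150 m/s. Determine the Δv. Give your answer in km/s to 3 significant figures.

Δv ≈ 7.50 km/s

Stage wet mass = m₀ − payload = 163,000 − 10,400 = 152,600 kg.
Stage dry mass = ε × stage wet mass = 0.107 × 152,600 = 16,328.2 kg.
Burnout mass m_f = stage dry + payload = 16,328.2 + 10,400 = 26,728.2 kg.
Using Δv = v_e ln(m₀/m_f): Δv = v_e · ln(163,000/26,728.2) = 4150.0 × ln(6.098) = 4150.0 × 1.8080 ≈ 7503 m/s.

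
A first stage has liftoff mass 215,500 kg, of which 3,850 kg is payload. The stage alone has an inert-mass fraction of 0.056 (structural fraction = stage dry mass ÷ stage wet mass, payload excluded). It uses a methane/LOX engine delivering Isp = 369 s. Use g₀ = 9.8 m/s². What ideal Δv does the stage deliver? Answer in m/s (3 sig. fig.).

Stage wet mass = m₀ − payload = 215,500 − 3,850 = 211,650 kg.
Stage dry mass = ε × stage wet mass = 0.056 × 211,650 = 11,852.4 kg.
Burnout mass m_f = stage dry + payload = 11,852.4 + 3,850 = 15,702.4 kg.
v_e = Isp · g₀ = 369 × 9.8 = 3616.2 m/s.
Δv = v_e · ln(215,500/15,702.4) = 3616.2 × ln(13.72) = 3616.2 × 2.6191 ≈ 9471 m/s.

Δv ≈ 9470 m/s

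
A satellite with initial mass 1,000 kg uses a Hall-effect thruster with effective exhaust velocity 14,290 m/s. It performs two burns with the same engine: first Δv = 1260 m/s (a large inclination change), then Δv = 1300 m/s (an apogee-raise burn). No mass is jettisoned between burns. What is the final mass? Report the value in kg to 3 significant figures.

After the first burn: m = 1000 × exp(−1260/14290.0) = 1000 × 0.91560 = 915.6 kg.
After the second burn: m = 915.6 × exp(−1300/14290.0) = 915.6 × 0.91304 = 835.979 kg.

final mass ≈ 836 kg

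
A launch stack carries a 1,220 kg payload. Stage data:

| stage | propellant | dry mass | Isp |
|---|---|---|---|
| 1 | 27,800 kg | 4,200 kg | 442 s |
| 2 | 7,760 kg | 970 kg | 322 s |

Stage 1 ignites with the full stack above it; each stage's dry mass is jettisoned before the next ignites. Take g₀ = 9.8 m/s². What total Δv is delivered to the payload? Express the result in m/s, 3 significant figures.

Δv ≈ 9480 m/s

Ignition mass of stage 1 = 27,800+4,200 + 7,760+970 + 1,220 = 41,950 kg.
Stage 1: m₀ = 41,950 kg, m_f = 41,950 − 27,800 = 14,150 kg; Δv = 442×9.8×ln(2.965) = 4331.6×1.0868 ≈ 4707 m/s.
Stage 2: m₀ = 9,950 kg, m_f = 9,950 − 7,760 = 2,190 kg; Δv = 322×9.8×ln(4.543) = 3155.6×1.5137 ≈ 4777 m/s.
Total Δv = 4707 + 4777 = 9484 m/s.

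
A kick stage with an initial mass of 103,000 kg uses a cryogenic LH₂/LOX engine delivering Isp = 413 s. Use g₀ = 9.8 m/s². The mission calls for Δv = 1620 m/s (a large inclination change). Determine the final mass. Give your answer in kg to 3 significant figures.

final mass ≈ 69000 kg

v_e = Isp · g₀ = 413 × 9.8 = 4047.4 m/s.
By the Tsiolkovsky rocket equation, m₀/m_f = exp(Δv / v_e) = exp(1620 / 4047.4) = exp(0.4003) = 1.4922.
m_f = m₀ / 1.4922 = 103,000 / 1.4922 = 69,025.6 kg.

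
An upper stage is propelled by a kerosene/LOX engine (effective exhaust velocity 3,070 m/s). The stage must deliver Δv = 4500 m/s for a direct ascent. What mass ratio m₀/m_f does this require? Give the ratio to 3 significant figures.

Using Δv = v_e ln(m₀/m_f): m₀/m_f = exp(Δv / v_e) = exp(4500 / 3070.0) = exp(1.4658) = 4.3310.

mass ratio ≈ 4.33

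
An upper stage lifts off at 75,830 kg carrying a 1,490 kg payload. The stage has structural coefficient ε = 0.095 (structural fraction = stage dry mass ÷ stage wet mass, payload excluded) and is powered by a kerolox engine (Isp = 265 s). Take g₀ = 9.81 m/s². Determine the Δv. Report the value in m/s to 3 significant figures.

Δv ≈ 5670 m/s

Stage wet mass = m₀ − payload = 75,830 − 1,490 = 74,340 kg.
Stage dry mass = ε × stage wet mass = 0.095 × 74,340 = 7,062.3 kg.
Burnout mass m_f = stage dry + payload = 7,062.3 + 1,490 = 8,552.3 kg.
v_e = Isp · g₀ = 265 × 9.81 = 2599.7 m/s.
Δv = v_e · ln(75,830/8,552.3) = 2599.7 × ln(8.867) = 2599.7 × 2.1823 ≈ 5673 m/s.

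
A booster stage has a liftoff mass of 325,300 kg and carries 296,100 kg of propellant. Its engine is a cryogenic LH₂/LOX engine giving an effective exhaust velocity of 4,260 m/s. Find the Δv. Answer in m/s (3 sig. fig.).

Δv ≈ 10300 m/s

m_f = m₀ − m_prop = 325,300 − 296,100 = 29,200 kg.
Using Δv = v_e ln(m₀/m_f): Δv = v_e · ln(m₀/m_f) = 4260.0 × ln(11.14) = 4260.0 × 2.4106 ≈ 10269.1 m/s.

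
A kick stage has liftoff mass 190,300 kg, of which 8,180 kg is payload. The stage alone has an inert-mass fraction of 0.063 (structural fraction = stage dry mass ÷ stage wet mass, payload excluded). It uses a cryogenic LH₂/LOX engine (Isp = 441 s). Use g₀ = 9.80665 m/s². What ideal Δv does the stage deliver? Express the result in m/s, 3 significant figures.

Stage wet mass = m₀ − payload = 190,300 − 8,180 = 182,120 kg.
Stage dry mass = ε × stage wet mass = 0.063 × 182,120 = 11,473.6 kg.
Burnout mass m_f = stage dry + payload = 11,473.6 + 8,180 = 19,653.6 kg.
v_e = Isp · g₀ = 441 × 9.80665 = 4324.7 m/s.
From the ideal rocket equation, Δv = v_e · ln(190,300/19,653.6) = 4324.7 × ln(9.683) = 4324.7 × 2.2703 ≈ 9819 m/s.

Δv ≈ 9820 m/s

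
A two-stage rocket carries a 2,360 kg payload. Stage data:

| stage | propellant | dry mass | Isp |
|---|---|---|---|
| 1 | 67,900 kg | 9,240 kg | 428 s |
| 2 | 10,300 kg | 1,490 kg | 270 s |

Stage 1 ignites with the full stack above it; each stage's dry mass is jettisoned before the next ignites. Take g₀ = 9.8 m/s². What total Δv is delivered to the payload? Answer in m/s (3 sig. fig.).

Δv ≈ 9160 m/s

Ignition mass of stage 1 = 67,900+9,240 + 10,300+1,490 + 2,360 = 91,290 kg.
Stage 1: m₀ = 91,290 kg, m_f = 91,290 − 67,900 = 23,390 kg; Δv = 428×9.8×ln(3.903) = 4194.4×1.3617 ≈ 5712 m/s.
Stage 2: m₀ = 14,150 kg, m_f = 14,150 − 10,300 = 3,850 kg; Δv = 270×9.8×ln(3.675) = 2646.0×1.3016 ≈ 3444 m/s.
Total Δv = 5712 + 3444 = 9156 m/s.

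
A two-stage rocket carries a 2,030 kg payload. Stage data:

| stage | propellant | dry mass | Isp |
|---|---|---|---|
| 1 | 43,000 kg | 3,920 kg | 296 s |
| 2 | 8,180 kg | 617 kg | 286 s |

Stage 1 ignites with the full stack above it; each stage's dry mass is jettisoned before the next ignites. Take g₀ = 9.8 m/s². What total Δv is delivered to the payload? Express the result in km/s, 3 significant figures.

Δv ≈ 7.91 km/s

Ignition mass of stage 1 = 43,000+3,920 + 8,180+617 + 2,030 = 57,747 kg.
Stage 1: m₀ = 57,747 kg, m_f = 57,747 − 43,000 = 14,747 kg; Δv = 296×9.8×ln(3.916) = 2900.8×1.3650 ≈ 3960 m/s.
Stage 2: m₀ = 10,827 kg, m_f = 10,827 − 8,180 = 2,647 kg; Δv = 286×9.8×ln(4.09) = 2802.8×1.4086 ≈ 3948 m/s.
Total Δv = 3960 + 3948 = 7908 m/s.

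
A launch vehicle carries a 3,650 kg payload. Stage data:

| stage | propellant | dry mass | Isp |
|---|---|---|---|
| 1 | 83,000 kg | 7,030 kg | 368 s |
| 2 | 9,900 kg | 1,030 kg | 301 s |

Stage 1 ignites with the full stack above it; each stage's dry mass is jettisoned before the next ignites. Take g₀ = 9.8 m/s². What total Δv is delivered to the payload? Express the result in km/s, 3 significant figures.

Δv ≈ 9.04 km/s

Ignition mass of stage 1 = 83,000+7,030 + 9,900+1,030 + 3,650 = 104,610 kg.
Stage 1: m₀ = 104,610 kg, m_f = 104,610 − 83,000 = 21,610 kg; Δv = 368×9.8×ln(4.841) = 3606.4×1.5771 ≈ 5688 m/s.
Stage 2: m₀ = 14,580 kg, m_f = 14,580 − 9,900 = 4,680 kg; Δv = 301×9.8×ln(3.115) = 2949.8×1.1364 ≈ 3352 m/s.
Total Δv = 5688 + 3352 = 9040 m/s.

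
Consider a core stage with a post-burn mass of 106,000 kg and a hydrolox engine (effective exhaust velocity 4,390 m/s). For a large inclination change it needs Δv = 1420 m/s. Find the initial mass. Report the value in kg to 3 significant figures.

initial mass ≈ 146000 kg

m₀/m_f = exp(Δv / v_e) = exp(1420 / 4390.0) = exp(0.3235) = 1.3819.
m₀ = m_f × 1.3819 = 106,000 × 1.3819 = 146,481 kg.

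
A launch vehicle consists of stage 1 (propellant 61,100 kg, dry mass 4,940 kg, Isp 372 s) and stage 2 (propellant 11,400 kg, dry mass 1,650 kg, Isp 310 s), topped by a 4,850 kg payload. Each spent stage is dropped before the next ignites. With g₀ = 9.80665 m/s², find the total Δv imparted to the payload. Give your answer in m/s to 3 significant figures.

Ignition mass of stage 1 = 61,100+4,940 + 11,400+1,650 + 4,850 = 83,940 kg.
Stage 1: m₀ = 83,940 kg, m_f = 83,940 − 61,100 = 22,840 kg; Δv = 372×9.80665×ln(3.675) = 3648.1×1.3016 ≈ 4748 m/s.
Stage 2: m₀ = 17,900 kg, m_f = 17,900 − 11,400 = 6,500 kg; Δv = 310×9.80665×ln(2.754) = 3040.1×1.0130 ≈ 3080 m/s.
Total Δv = 4748 + 3080 = 7828 m/s.

Δv ≈ 7830 m/s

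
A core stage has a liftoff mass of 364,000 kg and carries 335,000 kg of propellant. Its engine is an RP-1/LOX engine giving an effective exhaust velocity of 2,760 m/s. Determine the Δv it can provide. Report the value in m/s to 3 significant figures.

Δv ≈ 6980 m/s

m_f = m₀ − m_prop = 364,000 − 335,000 = 29,000 kg.
Δv = v_e · ln(m₀/m_f) = 2760.0 × ln(12.55) = 2760.0 × 2.5299 ≈ 6982.4 m/s.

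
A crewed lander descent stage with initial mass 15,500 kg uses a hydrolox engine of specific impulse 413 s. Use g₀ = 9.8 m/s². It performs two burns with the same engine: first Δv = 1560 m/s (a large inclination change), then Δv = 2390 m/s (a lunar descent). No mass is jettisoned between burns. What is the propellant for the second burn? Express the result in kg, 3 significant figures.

v_e = Isp · g₀ = 413 × 9.8 = 4047.4 m/s.
After the first burn: m = 15500 × exp(−1560/4047.4) = 15500 × 0.68016 = 10,542.5 kg.
After the second burn: m = 10,542.5 × exp(−2390/4047.4) = 10,542.5 × 0.55405 = 5,841.07 kg.
Second-burn propellant = 10,542.5 − 5,841.07 = 4,701.43 kg.

propellant for the second burn ≈ 4700 kg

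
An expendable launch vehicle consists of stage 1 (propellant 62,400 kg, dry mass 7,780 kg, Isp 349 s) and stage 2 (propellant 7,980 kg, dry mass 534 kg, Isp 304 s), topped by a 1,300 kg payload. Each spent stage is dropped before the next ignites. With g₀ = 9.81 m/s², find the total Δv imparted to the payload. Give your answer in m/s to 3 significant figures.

Ignition mass of stage 1 = 62,400+7,780 + 7,980+534 + 1,300 = 79,994 kg.
Stage 1: m₀ = 79,994 kg, m_f = 79,994 − 62,400 = 17,594 kg; Δv = 349×9.81×ln(4.547) = 3423.7×1.5144 ≈ 5185 m/s.
Stage 2: m₀ = 9,814 kg, m_f = 9,814 − 7,980 = 1,834 kg; Δv = 304×9.81×ln(5.351) = 2982.2×1.6773 ≈ 5002 m/s.
Total Δv = 5185 + 5002 = 10187 m/s.

Δv ≈ 10200 m/s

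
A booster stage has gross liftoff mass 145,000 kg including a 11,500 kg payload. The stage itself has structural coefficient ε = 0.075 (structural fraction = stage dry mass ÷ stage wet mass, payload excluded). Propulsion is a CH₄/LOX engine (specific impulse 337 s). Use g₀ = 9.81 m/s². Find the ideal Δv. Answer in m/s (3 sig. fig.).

Δv ≈ 6310 m/s

Stage wet mass = m₀ − payload = 145,000 − 11,500 = 133,500 kg.
Stage dry mass = ε × stage wet mass = 0.075 × 133,500 = 10,012.5 kg.
Burnout mass m_f = stage dry + payload = 10,012.5 + 11,500 = 21,512.5 kg.
v_e = Isp · g₀ = 337 × 9.81 = 3306.0 m/s.
Δv = v_e · ln(145,000/21,512.5) = 3306.0 × ln(6.74) = 3306.0 × 1.9081 ≈ 6308 m/s.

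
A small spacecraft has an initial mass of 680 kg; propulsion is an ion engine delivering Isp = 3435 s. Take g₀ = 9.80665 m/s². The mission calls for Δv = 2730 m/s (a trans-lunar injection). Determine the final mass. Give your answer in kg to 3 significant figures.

final mass ≈ 627 kg

v_e = Isp · g₀ = 3435 × 9.80665 = 33685.8 m/s.
m₀/m_f = exp(Δv / v_e) = exp(2730 / 33685.8) = exp(0.0810) = 1.0844.
m_f = m₀ / 1.0844 = 680 / 1.0844 = 627.075 kg.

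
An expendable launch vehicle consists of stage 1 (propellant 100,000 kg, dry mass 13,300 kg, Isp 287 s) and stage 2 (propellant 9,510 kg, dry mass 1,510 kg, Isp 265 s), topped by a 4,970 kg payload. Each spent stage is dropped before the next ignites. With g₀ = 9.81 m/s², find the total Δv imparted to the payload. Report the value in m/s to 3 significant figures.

Ignition mass of stage 1 = 100,000+13,300 + 9,510+1,510 + 4,970 = 129,290 kg.
Stage 1: m₀ = 129,290 kg, m_f = 129,290 − 100,000 = 29,290 kg; Δv = 287×9.81×ln(4.414) = 2815.5×1.4848 ≈ 4180 m/s.
Stage 2: m₀ = 15,990 kg, m_f = 15,990 − 9,510 = 6,480 kg; Δv = 265×9.81×ln(2.468) = 2599.7×0.9032 ≈ 2348 m/s.
Total Δv = 4180 + 2348 = 6528 m/s.

Δv ≈ 6530 m/s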